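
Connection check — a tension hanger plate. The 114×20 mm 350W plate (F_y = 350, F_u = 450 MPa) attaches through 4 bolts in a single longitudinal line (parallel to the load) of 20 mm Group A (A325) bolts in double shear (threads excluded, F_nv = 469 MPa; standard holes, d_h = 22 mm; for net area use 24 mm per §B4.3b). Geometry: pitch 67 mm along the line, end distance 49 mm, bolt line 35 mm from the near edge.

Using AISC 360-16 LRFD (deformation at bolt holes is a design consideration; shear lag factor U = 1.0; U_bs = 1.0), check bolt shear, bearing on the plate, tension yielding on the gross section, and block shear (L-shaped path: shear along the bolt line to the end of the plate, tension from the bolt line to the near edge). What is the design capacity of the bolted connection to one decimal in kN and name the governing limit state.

Bolt shear: A_b = π(20)²/4 = 314.16 mm². φR_n = 0.75 × 469 × 314.16 × 4 × 2 = 884.0 kN.
Bearing (20 mm plate, F_u = 450 MPa): end bolts L_c = 49 − 22/2 = 38, R_n = min(1.2×38×20×450, 2.4×20×20×450) = 410.4 kN/bolt; interior L_c = 67 − 22 = 45, R_n = 432 kN/bolt. φR_n = 0.75 × (1×410.4 + 3×432) = 1279.8 kN.
Tension yield (gross): A_g = 114×20 = 2280 mm². φR_n = 0.90 × 350 × 2280 = 718.2 kN.
Block shear: shear path 1×[49+3×67] = 1×250 mm, A_gv = 5000, A_nv = 1×(250 − 3.5×24)×20 = 3320 mm²; tension to near edge: (35 − 0.5×24)×20 = 460 mm². R_n = min(0.6×450×3320, 0.6×350×5000) + 1.0×450×460 = min(896.4, 1050) + 207 = 1103.4 kN. φR_n = 0.75 × 1103.4 = 827.6 kN.
Governing: min(884.0, 1279.8, 718.2, 827.6) = 718.2 kN → gross-section yield.

718.2 kN (gross-section yield governs)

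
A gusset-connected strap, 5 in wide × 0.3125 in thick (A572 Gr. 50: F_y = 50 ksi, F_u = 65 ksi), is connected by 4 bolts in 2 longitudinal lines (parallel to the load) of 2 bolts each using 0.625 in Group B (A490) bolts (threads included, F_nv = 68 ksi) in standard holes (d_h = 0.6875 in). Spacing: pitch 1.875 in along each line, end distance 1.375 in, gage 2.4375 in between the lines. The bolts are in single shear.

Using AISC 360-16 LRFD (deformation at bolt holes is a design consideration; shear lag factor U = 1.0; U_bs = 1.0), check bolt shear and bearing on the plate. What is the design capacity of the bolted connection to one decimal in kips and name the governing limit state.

62.6 kips (bolt shear governs)

Bolt shear: A_b = π(0.625)²/4 = 0.3068 in². φR_n = 0.75 × 68 × 0.3068 × 4 × 1 = 62.6 kips.
Bearing (0.3125 in plate, F_u = 65 ksi): end bolts L_c = 1.375 − 0.6875/2 = 1.03125, R_n = min(1.2×1.03125×0.3125×65, 2.4×0.625×0.3125×65) = 25.137 kips/bolt; interior L_c = 1.875 − 0.6875 = 1.1875, R_n = 28.945 kips/bolt. φR_n = 0.75 × (2×25.137 + 2×28.945) = 81.1 kips.
Governing: min(62.6, 81.1) = 62.6 kips → bolt shear.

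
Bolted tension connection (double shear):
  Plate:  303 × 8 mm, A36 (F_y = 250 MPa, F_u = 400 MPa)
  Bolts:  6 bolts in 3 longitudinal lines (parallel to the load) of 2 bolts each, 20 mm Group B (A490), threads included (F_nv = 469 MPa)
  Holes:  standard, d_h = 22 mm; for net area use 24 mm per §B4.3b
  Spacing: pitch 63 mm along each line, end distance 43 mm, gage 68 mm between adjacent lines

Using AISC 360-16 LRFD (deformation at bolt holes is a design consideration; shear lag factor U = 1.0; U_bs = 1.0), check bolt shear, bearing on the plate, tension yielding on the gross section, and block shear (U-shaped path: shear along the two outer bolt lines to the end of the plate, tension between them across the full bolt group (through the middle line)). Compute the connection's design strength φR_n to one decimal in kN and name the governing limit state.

Bolt shear: A_b = π(20)²/4 = 314.16 mm². φR_n = 0.75 × 469 × 314.16 × 6 × 2 = 1326.1 kN.
Bearing (8 mm plate, F_u = 400 MPa): end bolts L_c = 43 − 22/2 = 32, R_n = min(1.2×32×8×400, 2.4×20×8×400) = 122.88 kN/bolt; interior L_c = 63 − 22 = 41, R_n = 153.6 kN/bolt. φR_n = 0.75 × (3×122.88 + 3×153.6) = 622.1 kN.
Tension yield (gross): A_g = 303×8 = 2424 mm². φR_n = 0.90 × 250 × 2424 = 545.4 kN.
Block shear: shear path 2×[43+1×63] = 2×106 mm, A_gv = 1696, A_nv = 2×(106 − 1.5×24)×8 = 1120 mm²; tension across gage: (136 − 2×24)×8 = 704 mm². R_n = min(0.6×400×1120, 0.6×250×1696) + 1.0×400×704 = min(268.8, 254.4) + 281.6 = 536 kN. φR_n = 0.75 × 536 = 402.0 kN.
Governing: min(1326.1, 622.1, 545.4, 402.0) = 402.0 kN → block shear.

402.0 kN (block shear governs)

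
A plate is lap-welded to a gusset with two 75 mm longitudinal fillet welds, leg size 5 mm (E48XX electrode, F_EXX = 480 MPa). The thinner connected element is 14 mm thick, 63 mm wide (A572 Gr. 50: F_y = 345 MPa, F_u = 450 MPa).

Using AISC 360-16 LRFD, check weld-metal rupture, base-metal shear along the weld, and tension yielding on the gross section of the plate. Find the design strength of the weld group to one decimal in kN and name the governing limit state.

Weld metal: throat = 0.707×5 = 3.535 mm, L = 2×75 = 150 mm. φR_n = 0.75 × 0.6 × 480 × 3.535 × 150 = 114.5 kN.
Base metal shear (14 mm plate): yield φR_n = 1.0×0.6×345×14×150 = 434.7 kN; rupture φR_n = 0.75×0.6×450×14×150 = 425.3 kN; take 425.3 kN (rupture).
Tension yield (gross): A_g = 63×14 = 882 mm². φR_n = 0.90 × 345 × 882 = 273.9 kN.
Governing: min(114.5, 425.3, 273.9) = 114.5 kN → weld metal.

114.5 kN (weld metal governs)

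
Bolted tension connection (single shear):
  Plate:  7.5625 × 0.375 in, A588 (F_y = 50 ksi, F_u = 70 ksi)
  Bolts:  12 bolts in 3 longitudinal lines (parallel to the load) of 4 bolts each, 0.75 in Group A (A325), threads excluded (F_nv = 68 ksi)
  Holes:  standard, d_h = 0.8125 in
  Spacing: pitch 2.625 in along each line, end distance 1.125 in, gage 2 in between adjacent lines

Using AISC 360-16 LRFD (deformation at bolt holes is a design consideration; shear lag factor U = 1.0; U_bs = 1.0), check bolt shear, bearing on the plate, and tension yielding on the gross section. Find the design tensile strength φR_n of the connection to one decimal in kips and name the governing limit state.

Bolt shear: A_b = π(0.75)²/4 = 0.44179 in². φR_n = 0.75 × 68 × 0.44179 × 12 × 1 = 270.4 kips.
Bearing (0.375 in plate, F_u = 70 ksi): end bolts L_c = 1.125 − 0.8125/2 = 0.71875, R_n = min(1.2×0.71875×0.375×70, 2.4×0.75×0.375×70) = 22.641 kips/bolt; interior L_c = 2.625 − 0.8125 = 1.8125, R_n = 47.25 kips/bolt. φR_n = 0.75 × (3×22.641 + 9×47.25) = 369.9 kips.
Tension yield (gross): A_g = 7.5625×0.375 = 2.8359 in². φR_n = 0.90 × 50 × 2.8359 = 127.6 kips.
Governing: min(270.4, 369.9, 127.6) = 127.6 kips → gross-section yield.

127.6 kips (gross-section yield governs)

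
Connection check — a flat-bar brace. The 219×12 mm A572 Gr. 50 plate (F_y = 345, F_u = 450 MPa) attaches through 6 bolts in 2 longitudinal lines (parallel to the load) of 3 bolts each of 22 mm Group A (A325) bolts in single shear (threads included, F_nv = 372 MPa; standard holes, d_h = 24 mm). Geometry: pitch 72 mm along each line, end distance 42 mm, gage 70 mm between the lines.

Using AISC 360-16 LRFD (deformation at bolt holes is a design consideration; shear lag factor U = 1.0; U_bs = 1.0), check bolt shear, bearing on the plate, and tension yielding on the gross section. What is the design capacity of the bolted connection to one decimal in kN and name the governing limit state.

636.3 kN (bolt shear governs)

Bolt shear: A_b = π(22)²/4 = 380.13 mm². φR_n = 0.75 × 372 × 380.13 × 6 × 1 = 636.3 kN.
Bearing (12 mm plate, F_u = 450 MPa): end bolts L_c = 42 − 24/2 = 30, R_n = min(1.2×30×12×450, 2.4×22×12×450) = 194.4 kN/bolt; interior L_c = 72 − 24 = 48, R_n = 285.12 kN/bolt. φR_n = 0.75 × (2×194.4 + 4×285.12) = 1147.0 kN.
Tension yield (gross): A_g = 219×12 = 2628 mm². φR_n = 0.90 × 345 × 2628 = 816.0 kN.
Governing: min(636.3, 1147.0, 816.0) = 636.3 kN → bolt shear.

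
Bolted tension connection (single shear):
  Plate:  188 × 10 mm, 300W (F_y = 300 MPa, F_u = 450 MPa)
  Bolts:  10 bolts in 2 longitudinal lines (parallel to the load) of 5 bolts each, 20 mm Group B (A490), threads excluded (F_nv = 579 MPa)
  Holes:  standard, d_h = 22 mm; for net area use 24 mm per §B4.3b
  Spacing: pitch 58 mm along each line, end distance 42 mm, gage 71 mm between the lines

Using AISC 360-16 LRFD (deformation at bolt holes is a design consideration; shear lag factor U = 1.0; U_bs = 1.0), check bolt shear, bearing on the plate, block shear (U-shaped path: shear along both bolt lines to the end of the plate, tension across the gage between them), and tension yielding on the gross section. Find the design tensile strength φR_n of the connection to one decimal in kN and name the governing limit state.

Bolt shear: A_b = π(20)²/4 = 314.16 mm². φR_n = 0.75 × 579 × 314.16 × 10 × 1 = 1364.2 kN.
Bearing (10 mm plate, F_u = 450 MPa): end bolts L_c = 42 − 22/2 = 31, R_n = min(1.2×31×10×450, 2.4×20×10×450) = 167.4 kN/bolt; interior L_c = 58 − 22 = 36, R_n = 194.4 kN/bolt. φR_n = 0.75 × (2×167.4 + 8×194.4) = 1417.5 kN.
Block shear: shear path 2×[42+4×58] = 2×274 mm, A_gv = 5480, A_nv = 2×(274 − 4.5×24)×10 = 3320 mm²; tension across gage: (71 − 1×24)×10 = 470 mm². R_n = min(0.6×450×3320, 0.6×300×5480) + 1.0×450×470 = min(896.4, 986.4) + 211.5 = 1107.9 kN. φR_n = 0.75 × 1107.9 = 830.9 kN.
Tension yield (gross): A_g = 188×10 = 1880 mm². φR_n = 0.90 × 300 × 1880 = 507.6 kN.
Governing: min(1364.2, 1417.5, 830.9, 507.6) = 507.6 kN → gross-section yield.

507.6 kN (gross-section yield governs)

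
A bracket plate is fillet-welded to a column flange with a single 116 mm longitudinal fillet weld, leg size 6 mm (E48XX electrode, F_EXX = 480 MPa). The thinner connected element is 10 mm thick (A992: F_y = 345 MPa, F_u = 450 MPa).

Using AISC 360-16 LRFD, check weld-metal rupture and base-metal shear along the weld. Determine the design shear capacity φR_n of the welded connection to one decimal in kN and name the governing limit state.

Weld metal: throat = 0.707×6 = 4.242 mm, L = 116 mm. φR_n = 0.75 × 0.6 × 480 × 4.242 × 116 = 106.3 kN.
Base metal shear (10 mm plate): yield φR_n = 1.0×0.6×345×10×116 = 240.1 kN; rupture φR_n = 0.75×0.6×450×10×116 = 234.9 kN; take 234.9 kN (rupture).
Governing: min(106.3, 234.9) = 106.3 kN → weld metal.

106.3 kN (weld metal governs)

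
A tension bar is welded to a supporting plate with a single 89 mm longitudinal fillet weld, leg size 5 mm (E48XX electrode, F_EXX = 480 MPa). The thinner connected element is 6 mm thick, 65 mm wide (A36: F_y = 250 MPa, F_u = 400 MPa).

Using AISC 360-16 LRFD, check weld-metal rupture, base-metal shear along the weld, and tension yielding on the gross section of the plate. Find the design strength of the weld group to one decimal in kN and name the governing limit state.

68.0 kN (weld metal governs)

Weld metal: throat = 0.707×5 = 3.535 mm, L = 89 mm. φR_n = 0.75 × 0.6 × 480 × 3.535 × 89 = 68.0 kN.
Base metal shear (6 mm plate): yield φR_n = 1.0×0.6×250×6×89 = 80.1 kN; rupture φR_n = 0.75×0.6×400×6×89 = 96.1 kN; take 80.1 kN (yield).
Tension yield (gross): A_g = 65×6 = 390 mm². φR_n = 0.90 × 250 × 390 = 87.8 kN.
Governing: min(68.0, 80.1, 87.8) = 68.0 kN → weld metal.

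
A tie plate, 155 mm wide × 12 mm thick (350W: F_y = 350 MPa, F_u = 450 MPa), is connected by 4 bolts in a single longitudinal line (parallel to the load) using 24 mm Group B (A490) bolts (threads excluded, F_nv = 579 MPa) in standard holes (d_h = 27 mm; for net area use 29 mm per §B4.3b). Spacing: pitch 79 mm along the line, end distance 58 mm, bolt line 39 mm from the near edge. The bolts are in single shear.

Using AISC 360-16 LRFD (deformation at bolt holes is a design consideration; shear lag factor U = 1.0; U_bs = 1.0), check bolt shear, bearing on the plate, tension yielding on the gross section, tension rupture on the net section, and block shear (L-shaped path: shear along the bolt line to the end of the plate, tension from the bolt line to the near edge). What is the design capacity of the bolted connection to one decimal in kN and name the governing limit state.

510.3 kN (net-section rupture governs)

Bolt shear: A_b = π(24)²/4 = 452.39 mm². φR_n = 0.75 × 579 × 452.39 × 4 × 1 = 785.8 kN.
Bearing (12 mm plate, F_u = 450 MPa): end bolts L_c = 58 − 27/2 = 44.5, R_n = min(1.2×44.5×12×450, 2.4×24×12×450) = 288.36 kN/bolt; interior L_c = 79 − 27 = 52, R_n = 311.04 kN/bolt. φR_n = 0.75 × (1×288.36 + 3×311.04) = 916.1 kN.
Tension yield (gross): A_g = 155×12 = 1860 mm². φR_n = 0.90 × 350 × 1860 = 585.9 kN.
Tension rupture (net): A_n = (155 − 1×29)×12 = 1512 mm² (U = 1.0, A_e = A_n). φR_n = 0.75 × 450 × 1512 = 510.3 kN.
Block shear: shear path 1×[58+3×79] = 1×295 mm, A_gv = 3540, A_nv = 1×(295 − 3.5×29)×12 = 2322 mm²; tension to near edge: (39 − 0.5×29)×12 = 294 mm². R_n = min(0.6×450×2322, 0.6×350×3540) + 1.0×450×294 = min(626.94, 743.4) + 132.3 = 759.24 kN. φR_n = 0.75 × 759.24 = 569.4 kN.
Governing: min(785.8, 916.1, 585.9, 510.3, 569.4) = 510.3 kN → net-section rupture.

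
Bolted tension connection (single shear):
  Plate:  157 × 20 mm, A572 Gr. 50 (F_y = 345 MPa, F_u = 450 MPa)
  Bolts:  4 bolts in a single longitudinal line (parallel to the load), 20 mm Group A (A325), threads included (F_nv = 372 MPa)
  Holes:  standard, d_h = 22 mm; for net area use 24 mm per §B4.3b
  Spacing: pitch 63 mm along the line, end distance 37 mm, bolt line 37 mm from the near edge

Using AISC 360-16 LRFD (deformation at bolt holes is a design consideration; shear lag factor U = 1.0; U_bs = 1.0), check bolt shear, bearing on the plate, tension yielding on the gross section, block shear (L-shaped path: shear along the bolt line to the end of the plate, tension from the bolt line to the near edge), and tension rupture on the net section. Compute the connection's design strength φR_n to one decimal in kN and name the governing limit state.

Bolt shear: A_b = π(20)²/4 = 314.16 mm². φR_n = 0.75 × 372 × 314.16 × 4 × 1 = 350.6 kN.
Bearing (20 mm plate, F_u = 450 MPa): end bolts L_c = 37 − 22/2 = 26, R_n = min(1.2×26×20×450, 2.4×20×20×450) = 280.8 kN/bolt; interior L_c = 63 − 22 = 41, R_n = 432 kN/bolt. φR_n = 0.75 × (1×280.8 + 3×432) = 1182.6 kN.
Tension yield (gross): A_g = 157×20 = 3140 mm². φR_n = 0.90 × 345 × 3140 = 975.0 kN.
Block shear: shear path 1×[37+3×63] = 1×226 mm, A_gv = 4520, A_nv = 1×(226 − 3.5×24)×20 = 2840 mm²; tension to near edge: (37 − 0.5×24)×20 = 500 mm². R_n = min(0.6×450×2840, 0.6×345×4520) + 1.0×450×500 = min(766.8, 935.64) + 225 = 991.8 kN. φR_n = 0.75 × 991.8 = 743.9 kN.
Tension rupture (net): A_n = (157 − 1×24)×20 = 2660 mm² (U = 1.0, A_e = A_n). φR_n = 0.75 × 450 × 2660 = 897.8 kN.
Governing: min(350.6, 1182.6, 975.0, 743.9, 897.8) = 350.6 kN → bolt shear.

350.6 kN (bolt shear governs)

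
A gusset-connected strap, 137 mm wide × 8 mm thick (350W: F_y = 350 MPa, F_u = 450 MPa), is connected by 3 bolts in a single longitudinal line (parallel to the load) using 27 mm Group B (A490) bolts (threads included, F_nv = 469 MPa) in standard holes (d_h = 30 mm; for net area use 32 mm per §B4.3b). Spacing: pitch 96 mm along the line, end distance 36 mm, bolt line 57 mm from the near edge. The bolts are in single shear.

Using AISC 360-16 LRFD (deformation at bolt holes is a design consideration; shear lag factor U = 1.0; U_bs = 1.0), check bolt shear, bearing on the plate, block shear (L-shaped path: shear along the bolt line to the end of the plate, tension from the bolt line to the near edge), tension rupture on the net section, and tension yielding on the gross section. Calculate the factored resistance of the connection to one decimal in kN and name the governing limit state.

Bolt shear: A_b = π(27)²/4 = 572.56 mm². φR_n = 0.75 × 469 × 572.56 × 3 × 1 = 604.2 kN.
Bearing (8 mm plate, F_u = 450 MPa): end bolts L_c = 36 − 30/2 = 21, R_n = min(1.2×21×8×450, 2.4×27×8×450) = 90.72 kN/bolt; interior L_c = 96 − 30 = 66, R_n = 233.28 kN/bolt. φR_n = 0.75 × (1×90.72 + 2×233.28) = 418.0 kN.
Block shear: shear path 1×[36+2×96] = 1×228 mm, A_gv = 1824, A_nv = 1×(228 − 2.5×32)×8 = 1184 mm²; tension to near edge: (57 − 0.5×32)×8 = 328 mm². R_n = min(0.6×450×1184, 0.6×350×1824) + 1.0×450×328 = min(319.68, 383.04) + 147.6 = 467.28 kN. φR_n = 0.75 × 467.28 = 350.5 kN.
Tension rupture (net): A_n = (137 − 1×32)×8 = 840 mm² (U = 1.0, A_e = A_n). φR_n = 0.75 × 450 × 840 = 283.5 kN.
Tension yield (gross): A_g = 137×8 = 1096 mm². φR_n = 0.90 × 350 × 1096 = 345.2 kN.
Governing: min(604.2, 418.0, 350.5, 283.5, 345.2) = 283.5 kN → net-section rupture.

283.5 kN (net-section rupture governs)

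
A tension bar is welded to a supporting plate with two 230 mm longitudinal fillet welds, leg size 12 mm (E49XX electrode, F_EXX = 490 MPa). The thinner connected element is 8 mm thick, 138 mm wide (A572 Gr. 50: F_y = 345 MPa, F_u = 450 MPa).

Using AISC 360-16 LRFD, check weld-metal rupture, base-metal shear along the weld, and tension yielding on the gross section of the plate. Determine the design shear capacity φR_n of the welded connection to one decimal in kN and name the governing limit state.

342.8 kN (gross-section yield governs)

Weld metal: throat = 0.707×12 = 8.484 mm, L = 2×230 = 460 mm. φR_n = 0.75 × 0.6 × 490 × 8.484 × 460 = 860.5 kN.
Base metal shear (8 mm plate): yield φR_n = 1.0×0.6×345×8×460 = 761.8 kN; rupture φR_n = 0.75×0.6×450×8×460 = 745.2 kN; take 745.2 kN (rupture).
Tension yield (gross): A_g = 138×8 = 1104 mm². φR_n = 0.90 × 345 × 1104 = 342.8 kN.
Governing: min(860.5, 745.2, 342.8) = 342.8 kN → gross-section yield.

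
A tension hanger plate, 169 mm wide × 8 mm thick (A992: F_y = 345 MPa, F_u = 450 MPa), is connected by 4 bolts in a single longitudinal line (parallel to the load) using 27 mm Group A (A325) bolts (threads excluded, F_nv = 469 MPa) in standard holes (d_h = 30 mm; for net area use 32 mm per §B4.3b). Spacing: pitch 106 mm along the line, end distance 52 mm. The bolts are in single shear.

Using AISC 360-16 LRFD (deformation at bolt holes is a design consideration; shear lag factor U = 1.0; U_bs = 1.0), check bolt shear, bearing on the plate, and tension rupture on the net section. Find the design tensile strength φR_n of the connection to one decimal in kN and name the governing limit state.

Bolt shear: A_b = π(27)²/4 = 572.56 mm². φR_n = 0.75 × 469 × 572.56 × 4 × 1 = 805.6 kN.
Bearing (8 mm plate, F_u = 450 MPa): end bolts L_c = 52 − 30/2 = 37, R_n = min(1.2×37×8×450, 2.4×27×8×450) = 159.84 kN/bolt; interior L_c = 106 − 30 = 76, R_n = 233.28 kN/bolt. φR_n = 0.75 × (1×159.84 + 3×233.28) = 644.8 kN.
Tension rupture (net): A_n = (169 − 1×32)×8 = 1096 mm² (U = 1.0, A_e = A_n). φR_n = 0.75 × 450 × 1096 = 369.9 kN.
Governing: min(805.6, 644.8, 369.9) = 369.9 kN → net-section rupture.

369.9 kN (net-section rupture governs)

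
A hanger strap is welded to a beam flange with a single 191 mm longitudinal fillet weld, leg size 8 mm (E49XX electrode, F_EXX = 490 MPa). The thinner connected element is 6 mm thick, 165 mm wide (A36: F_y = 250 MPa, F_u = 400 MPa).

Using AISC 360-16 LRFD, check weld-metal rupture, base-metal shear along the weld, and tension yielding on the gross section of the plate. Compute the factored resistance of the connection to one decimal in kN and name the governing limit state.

171.9 kN (base-metal shear governs)

Weld metal: throat = 0.707×8 = 5.656 mm, L = 191 mm. φR_n = 0.75 × 0.6 × 490 × 5.656 × 191 = 238.2 kN.
Base metal shear (6 mm plate): yield φR_n = 1.0×0.6×250×6×191 = 171.9 kN; rupture φR_n = 0.75×0.6×400×6×191 = 206.3 kN; take 171.9 kN (yield).
Tension yield (gross): A_g = 165×6 = 990 mm². φR_n = 0.90 × 250 × 990 = 222.8 kN.
Governing: min(238.2, 171.9, 222.8) = 171.9 kN → base-metal shear.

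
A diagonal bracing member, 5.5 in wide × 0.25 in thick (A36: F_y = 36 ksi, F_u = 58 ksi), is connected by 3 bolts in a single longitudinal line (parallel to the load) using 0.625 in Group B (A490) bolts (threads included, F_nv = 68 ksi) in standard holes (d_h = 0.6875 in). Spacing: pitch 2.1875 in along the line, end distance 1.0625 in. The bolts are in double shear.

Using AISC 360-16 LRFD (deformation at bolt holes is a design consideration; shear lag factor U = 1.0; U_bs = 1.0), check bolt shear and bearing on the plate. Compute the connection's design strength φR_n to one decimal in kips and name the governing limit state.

42.0 kips (bearing governs)

Bolt shear: A_b = π(0.625)²/4 = 0.3068 in². φR_n = 0.75 × 68 × 0.3068 × 3 × 2 = 93.9 kips.
Bearing (0.25 in plate, F_u = 58 ksi): end bolts L_c = 1.0625 − 0.6875/2 = 0.71875, R_n = min(1.2×0.71875×0.25×58, 2.4×0.625×0.25×58) = 12.506 kips/bolt; interior L_c = 2.1875 − 0.6875 = 1.5, R_n = 21.75 kips/bolt. φR_n = 0.75 × (1×12.506 + 2×21.75) = 42.0 kips.
Governing: min(93.9, 42.0) = 42.0 kips → bearing.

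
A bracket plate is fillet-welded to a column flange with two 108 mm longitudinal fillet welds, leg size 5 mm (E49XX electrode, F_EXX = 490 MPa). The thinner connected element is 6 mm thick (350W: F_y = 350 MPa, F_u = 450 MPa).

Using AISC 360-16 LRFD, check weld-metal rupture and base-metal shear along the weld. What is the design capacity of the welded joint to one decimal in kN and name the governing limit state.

168.4 kN (weld metal governs)

Weld metal: throat = 0.707×5 = 3.535 mm, L = 2×108 = 216 mm. φR_n = 0.75 × 0.6 × 490 × 3.535 × 216 = 168.4 kN.
Base metal shear (6 mm plate): yield φR_n = 1.0×0.6×350×6×216 = 272.2 kN; rupture φR_n = 0.75×0.6×450×6×216 = 262.4 kN; take 262.4 kN (rupture).
Governing: min(168.4, 262.4) = 168.4 kN → weld metal.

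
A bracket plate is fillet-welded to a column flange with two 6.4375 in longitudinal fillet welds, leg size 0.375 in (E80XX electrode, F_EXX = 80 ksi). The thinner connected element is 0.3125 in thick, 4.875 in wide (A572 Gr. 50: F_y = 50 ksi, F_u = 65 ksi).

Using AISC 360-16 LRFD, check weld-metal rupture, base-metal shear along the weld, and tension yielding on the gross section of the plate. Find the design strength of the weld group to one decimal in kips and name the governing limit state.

68.6 kips (gross-section yield governs)

Weld metal: throat = 0.707×0.375 = 0.26513 in, L = 2×6.4375 = 12.875 in. φR_n = 0.75 × 0.6 × 80 × 0.26513 × 12.875 = 122.9 kips.
Base metal shear (0.3125 in plate): yield φR_n = 1.0×0.6×50×0.3125×12.875 = 120.7 kips; rupture φR_n = 0.75×0.6×65×0.3125×12.875 = 117.7 kips; take 117.7 kips (rupture).
Tension yield (gross): A_g = 4.875×0.3125 = 1.5234 in². φR_n = 0.90 × 50 × 1.5234 = 68.6 kips.
Governing: min(122.9, 117.7, 68.6) = 68.6 kips → gross-section yield.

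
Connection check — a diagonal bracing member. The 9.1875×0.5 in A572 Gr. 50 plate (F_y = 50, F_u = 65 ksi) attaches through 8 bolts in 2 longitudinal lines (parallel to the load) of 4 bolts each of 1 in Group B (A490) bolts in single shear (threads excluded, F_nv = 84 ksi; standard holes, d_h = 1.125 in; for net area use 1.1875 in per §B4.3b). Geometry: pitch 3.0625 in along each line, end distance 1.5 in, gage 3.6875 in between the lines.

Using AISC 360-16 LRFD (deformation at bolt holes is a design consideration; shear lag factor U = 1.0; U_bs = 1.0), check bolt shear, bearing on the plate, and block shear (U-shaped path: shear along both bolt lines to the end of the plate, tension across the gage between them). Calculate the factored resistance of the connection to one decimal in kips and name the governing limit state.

Bolt shear: A_b = π(1)²/4 = 0.7854 in². φR_n = 0.75 × 84 × 0.7854 × 8 × 1 = 395.8 kips.
Bearing (0.5 in plate, F_u = 65 ksi): end bolts L_c = 1.5 − 1.125/2 = 0.9375, R_n = min(1.2×0.9375×0.5×65, 2.4×1×0.5×65) = 36.563 kips/bolt; interior L_c = 3.0625 − 1.125 = 1.9375, R_n = 75.563 kips/bolt. φR_n = 0.75 × (2×36.563 + 6×75.563) = 394.9 kips.
Block shear: shear path 2×[1.5+3×3.0625] = 2×10.6875 in, A_gv = 10.688, A_nv = 2×(10.6875 − 3.5×1.1875)×0.5 = 6.5313 in²; tension across gage: (3.6875 − 1×1.1875)×0.5 = 1.25 in². R_n = min(0.6×65×6.5313, 0.6×50×10.688) + 1.0×65×1.25 = min(254.72, 320.64) + 81.25 = 335.97 kips. φR_n = 0.75 × 335.97 = 252.0 kips.
Governing: min(395.8, 394.9, 252.0) = 252.0 kips → block shear.

252.0 kips (block shear governs)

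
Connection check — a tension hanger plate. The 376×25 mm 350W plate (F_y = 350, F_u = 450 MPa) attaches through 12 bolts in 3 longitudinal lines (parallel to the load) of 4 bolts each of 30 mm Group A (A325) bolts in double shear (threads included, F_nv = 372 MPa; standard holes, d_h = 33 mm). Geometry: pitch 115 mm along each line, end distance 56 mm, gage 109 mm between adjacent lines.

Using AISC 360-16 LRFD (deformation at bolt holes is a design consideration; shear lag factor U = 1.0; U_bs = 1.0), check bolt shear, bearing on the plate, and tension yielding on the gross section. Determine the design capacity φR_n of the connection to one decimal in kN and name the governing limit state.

Bolt shear: A_b = π(30)²/4 = 706.86 mm². φR_n = 0.75 × 372 × 706.86 × 12 × 2 = 4733.1 kN.
Bearing (25 mm plate, F_u = 450 MPa): end bolts L_c = 56 − 33/2 = 39.5, R_n = min(1.2×39.5×25×450, 2.4×30×25×450) = 533.25 kN/bolt; interior L_c = 115 − 33 = 82, R_n = 810 kN/bolt. φR_n = 0.75 × (3×533.25 + 9×810) = 6667.3 kN.
Tension yield (gross): A_g = 376×25 = 9400 mm². φR_n = 0.90 × 350 × 9400 = 2961.0 kN.
Governing: min(4733.1, 6667.3, 2961.0) = 2961.0 kN → gross-section yield.

2961.0 kN (gross-section yield governs)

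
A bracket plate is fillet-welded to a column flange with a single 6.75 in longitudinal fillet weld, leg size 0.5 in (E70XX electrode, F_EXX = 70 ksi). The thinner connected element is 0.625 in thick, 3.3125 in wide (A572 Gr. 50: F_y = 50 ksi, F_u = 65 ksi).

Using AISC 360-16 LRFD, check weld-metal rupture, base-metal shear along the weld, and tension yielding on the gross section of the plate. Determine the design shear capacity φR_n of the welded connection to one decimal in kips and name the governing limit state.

Weld metal: throat = 0.707×0.5 = 0.3535 in, L = 6.75 in. φR_n = 0.75 × 0.6 × 70 × 0.3535 × 6.75 = 75.2 kips.
Base metal shear (0.625 in plate): yield φR_n = 1.0×0.6×50×0.625×6.75 = 126.6 kips; rupture φR_n = 0.75×0.6×65×0.625×6.75 = 123.4 kips; take 123.4 kips (rupture).
Tension yield (gross): A_g = 3.3125×0.625 = 2.0703 in². φR_n = 0.90 × 50 × 2.0703 = 93.2 kips.
Governing: min(75.2, 123.4, 93.2) = 75.2 kips → weld metal.

75.2 kips (weld metal governs)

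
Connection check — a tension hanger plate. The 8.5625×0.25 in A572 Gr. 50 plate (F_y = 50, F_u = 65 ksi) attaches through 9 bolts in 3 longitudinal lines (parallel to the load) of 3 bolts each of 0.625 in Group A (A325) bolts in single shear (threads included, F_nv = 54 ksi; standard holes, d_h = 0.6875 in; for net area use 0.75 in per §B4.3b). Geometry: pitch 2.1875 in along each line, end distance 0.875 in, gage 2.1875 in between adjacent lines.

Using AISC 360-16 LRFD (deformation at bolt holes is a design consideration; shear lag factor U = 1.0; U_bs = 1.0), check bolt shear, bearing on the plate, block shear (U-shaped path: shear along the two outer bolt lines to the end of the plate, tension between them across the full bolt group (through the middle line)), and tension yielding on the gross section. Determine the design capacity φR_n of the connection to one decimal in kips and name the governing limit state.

84.4 kips (block shear governs)

Bolt shear: A_b = π(0.625)²/4 = 0.3068 in². φR_n = 0.75 × 54 × 0.3068 × 9 × 1 = 111.8 kips.
Bearing (0.25 in plate, F_u = 65 ksi): end bolts L_c = 0.875 − 0.6875/2 = 0.53125, R_n = min(1.2×0.53125×0.25×65, 2.4×0.625×0.25×65) = 10.359 kips/bolt; interior L_c = 2.1875 − 0.6875 = 1.5, R_n = 24.375 kips/bolt. φR_n = 0.75 × (3×10.359 + 6×24.375) = 133.0 kips.
Block shear: shear path 2×[0.875+2×2.1875] = 2×5.25 in, A_gv = 2.625, A_nv = 2×(5.25 − 2.5×0.75)×0.25 = 1.6875 in²; tension across gage: (4.375 − 2×0.75)×0.25 = 0.71875 in². R_n = min(0.6×65×1.6875, 0.6×50×2.625) + 1.0×65×0.71875 = min(65.813, 78.75) + 46.719 = 112.53 kips. φR_n = 0.75 × 112.53 = 84.4 kips.
Tension yield (gross): A_g = 8.5625×0.25 = 2.1406 in². φR_n = 0.90 × 50 × 2.1406 = 96.3 kips.
Governing: min(111.8, 133.0, 84.4, 96.3) = 84.4 kips → block shear.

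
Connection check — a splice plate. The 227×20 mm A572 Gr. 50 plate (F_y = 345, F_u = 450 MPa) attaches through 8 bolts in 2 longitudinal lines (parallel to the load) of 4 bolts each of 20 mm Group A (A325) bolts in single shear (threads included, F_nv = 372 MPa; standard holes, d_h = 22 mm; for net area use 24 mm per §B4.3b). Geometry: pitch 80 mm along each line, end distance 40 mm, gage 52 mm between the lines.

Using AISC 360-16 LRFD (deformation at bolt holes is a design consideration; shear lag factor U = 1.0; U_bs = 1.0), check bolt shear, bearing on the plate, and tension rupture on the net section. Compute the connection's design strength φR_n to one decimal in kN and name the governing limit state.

Bolt shear: A_b = π(20)²/4 = 314.16 mm². φR_n = 0.75 × 372 × 314.16 × 8 × 1 = 701.2 kN.
Bearing (20 mm plate, F_u = 450 MPa): end bolts L_c = 40 − 22/2 = 29, R_n = min(1.2×29×20×450, 2.4×20×20×450) = 313.2 kN/bolt; interior L_c = 80 − 22 = 58, R_n = 432 kN/bolt. φR_n = 0.75 × (2×313.2 + 6×432) = 2413.8 kN.
Tension rupture (net): A_n = (227 − 2×24)×20 = 3580 mm² (U = 1.0, A_e = A_n). φR_n = 0.75 × 450 × 3580 = 1208.3 kN.
Governing: min(701.2, 2413.8, 1208.3) = 701.2 kN → bolt shear.

701.2 kN (bolt shear governs)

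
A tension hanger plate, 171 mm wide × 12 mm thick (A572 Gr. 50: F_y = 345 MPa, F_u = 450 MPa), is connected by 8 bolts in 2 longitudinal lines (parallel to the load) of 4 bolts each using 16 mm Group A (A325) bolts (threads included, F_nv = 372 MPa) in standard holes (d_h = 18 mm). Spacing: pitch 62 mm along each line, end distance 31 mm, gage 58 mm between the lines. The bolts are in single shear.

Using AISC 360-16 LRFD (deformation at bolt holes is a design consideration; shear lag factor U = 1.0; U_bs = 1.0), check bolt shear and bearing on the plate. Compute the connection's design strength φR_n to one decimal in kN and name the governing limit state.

448.8 kN (bolt shear governs)

Bolt shear: A_b = π(16)²/4 = 201.06 mm². φR_n = 0.75 × 372 × 201.06 × 8 × 1 = 448.8 kN.
Bearing (12 mm plate, F_u = 450 MPa): end bolts L_c = 31 − 18/2 = 22, R_n = min(1.2×22×12×450, 2.4×16×12×450) = 142.56 kN/bolt; interior L_c = 62 − 18 = 44, R_n = 207.36 kN/bolt. φR_n = 0.75 × (2×142.56 + 6×207.36) = 1147.0 kN.
Governing: min(448.8, 1147.0) = 448.8 kN → bolt shear.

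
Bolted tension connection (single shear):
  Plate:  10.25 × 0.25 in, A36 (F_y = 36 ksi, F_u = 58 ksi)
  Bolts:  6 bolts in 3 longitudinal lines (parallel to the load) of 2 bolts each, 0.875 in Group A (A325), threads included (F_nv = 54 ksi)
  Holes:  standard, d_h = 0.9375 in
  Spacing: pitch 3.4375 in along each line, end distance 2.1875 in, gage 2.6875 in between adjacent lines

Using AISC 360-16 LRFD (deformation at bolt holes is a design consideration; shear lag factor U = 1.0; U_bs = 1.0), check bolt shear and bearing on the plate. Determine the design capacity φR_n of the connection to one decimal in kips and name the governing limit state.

135.8 kips (bearing governs)

Bolt shear: A_b = π(0.875)²/4 = 0.60132 in². φR_n = 0.75 × 54 × 0.60132 × 6 × 1 = 146.1 kips.
Bearing (0.25 in plate, F_u = 58 ksi): end bolts L_c = 2.1875 − 0.9375/2 = 1.71875, R_n = min(1.2×1.71875×0.25×58, 2.4×0.875×0.25×58) = 29.906 kips/bolt; interior L_c = 3.4375 − 0.9375 = 2.5, R_n = 30.45 kips/bolt. φR_n = 0.75 × (3×29.906 + 3×30.45) = 135.8 kips.
Governing: min(146.1, 135.8) = 135.8 kips → bearing.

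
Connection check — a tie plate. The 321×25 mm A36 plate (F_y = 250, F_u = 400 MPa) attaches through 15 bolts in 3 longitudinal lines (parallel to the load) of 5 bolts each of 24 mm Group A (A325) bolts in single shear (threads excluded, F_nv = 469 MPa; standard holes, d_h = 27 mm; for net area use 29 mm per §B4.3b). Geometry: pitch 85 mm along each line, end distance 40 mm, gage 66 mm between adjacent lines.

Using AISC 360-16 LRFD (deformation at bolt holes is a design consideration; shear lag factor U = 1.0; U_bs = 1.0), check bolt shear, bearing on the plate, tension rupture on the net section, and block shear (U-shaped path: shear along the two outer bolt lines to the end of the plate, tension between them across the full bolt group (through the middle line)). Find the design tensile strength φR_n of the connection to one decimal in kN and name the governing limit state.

Bolt shear: A_b = π(24)²/4 = 452.39 mm². φR_n = 0.75 × 469 × 452.39 × 15 × 1 = 2386.9 kN.
Bearing (25 mm plate, F_u = 400 MPa): end bolts L_c = 40 − 27/2 = 26.5, R_n = min(1.2×26.5×25×400, 2.4×24×25×400) = 318 kN/bolt; interior L_c = 85 − 27 = 58, R_n = 576 kN/bolt. φR_n = 0.75 × (3×318 + 12×576) = 5899.5 kN.
Tension rupture (net): A_n = (321 − 3×29)×25 = 5850 mm² (U = 1.0, A_e = A_n). φR_n = 0.75 × 400 × 5850 = 1755.0 kN.
Block shear: shear path 2×[40+4×85] = 2×380 mm, A_gv = 19000, A_nv = 2×(380 − 4.5×29)×25 = 12475 mm²; tension across gage: (132 − 2×29)×25 = 1850 mm². R_n = min(0.6×400×12475, 0.6×250×19000) + 1.0×400×1850 = min(2994, 2850) + 740 = 3590 kN. φR_n = 0.75 × 3590 = 2692.5 kN.
Governing: min(2386.9, 5899.5, 1755.0, 2692.5) = 1755.0 kN → net-section rupture.

1755.0 kN (net-section rupture governs)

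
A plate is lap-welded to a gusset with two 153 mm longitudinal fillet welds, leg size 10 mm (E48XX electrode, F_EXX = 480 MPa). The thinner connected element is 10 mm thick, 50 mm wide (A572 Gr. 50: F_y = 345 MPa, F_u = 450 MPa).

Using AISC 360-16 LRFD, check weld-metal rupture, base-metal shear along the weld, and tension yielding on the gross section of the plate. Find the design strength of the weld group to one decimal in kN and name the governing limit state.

155.3 kN (gross-section yield governs)

Weld metal: throat = 0.707×10 = 7.07 mm, L = 2×153 = 306 mm. φR_n = 0.75 × 0.6 × 480 × 7.07 × 306 = 467.3 kN.
Base metal shear (10 mm plate): yield φR_n = 1.0×0.6×345×10×306 = 633.4 kN; rupture φR_n = 0.75×0.6×450×10×306 = 619.7 kN; take 619.7 kN (rupture).
Tension yield (gross): A_g = 50×10 = 500 mm². φR_n = 0.90 × 345 × 500 = 155.3 kN.
Governing: min(467.3, 619.7, 155.3) = 155.3 kN → gross-section yield.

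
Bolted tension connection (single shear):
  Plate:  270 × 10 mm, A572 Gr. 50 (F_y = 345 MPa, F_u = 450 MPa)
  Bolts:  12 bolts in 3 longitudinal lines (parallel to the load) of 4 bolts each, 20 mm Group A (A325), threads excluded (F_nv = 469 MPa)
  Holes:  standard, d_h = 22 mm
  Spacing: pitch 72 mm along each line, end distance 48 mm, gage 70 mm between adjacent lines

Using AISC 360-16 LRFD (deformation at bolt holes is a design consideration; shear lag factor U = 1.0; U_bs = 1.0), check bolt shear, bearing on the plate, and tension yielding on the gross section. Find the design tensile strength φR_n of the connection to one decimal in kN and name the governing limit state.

Bolt shear: A_b = π(20)²/4 = 314.16 mm². φR_n = 0.75 × 469 × 314.16 × 12 × 1 = 1326.1 kN.
Bearing (10 mm plate, F_u = 450 MPa): end bolts L_c = 48 − 22/2 = 37, R_n = min(1.2×37×10×450, 2.4×20×10×450) = 199.8 kN/bolt; interior L_c = 72 − 22 = 50, R_n = 216 kN/bolt. φR_n = 0.75 × (3×199.8 + 9×216) = 1907.6 kN.
Tension yield (gross): A_g = 270×10 = 2700 mm². φR_n = 0.90 × 345 × 2700 = 838.4 kN.
Governing: min(1326.1, 1907.6, 838.4) = 838.4 kN → gross-section yield.

838.4 kN (gross-section yield governs)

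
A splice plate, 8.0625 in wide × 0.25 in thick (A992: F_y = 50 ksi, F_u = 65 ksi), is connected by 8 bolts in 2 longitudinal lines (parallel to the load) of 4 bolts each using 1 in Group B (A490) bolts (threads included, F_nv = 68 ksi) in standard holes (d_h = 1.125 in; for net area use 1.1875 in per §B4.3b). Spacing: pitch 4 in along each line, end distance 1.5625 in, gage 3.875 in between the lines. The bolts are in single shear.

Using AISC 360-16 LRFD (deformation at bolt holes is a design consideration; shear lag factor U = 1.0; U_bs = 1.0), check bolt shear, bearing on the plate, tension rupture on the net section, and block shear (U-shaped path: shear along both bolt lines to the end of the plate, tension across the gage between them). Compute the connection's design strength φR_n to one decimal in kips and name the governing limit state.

69.3 kips (net-section rupture governs)

Bolt shear: A_b = π(1)²/4 = 0.7854 in². φR_n = 0.75 × 68 × 0.7854 × 8 × 1 = 320.4 kips.
Bearing (0.25 in plate, F_u = 65 ksi): end bolts L_c = 1.5625 − 1.125/2 = 1, R_n = min(1.2×1×0.25×65, 2.4×1×0.25×65) = 19.5 kips/bolt; interior L_c = 4 − 1.125 = 2.875, R_n = 39 kips/bolt. φR_n = 0.75 × (2×19.5 + 6×39) = 204.8 kips.
Tension rupture (net): A_n = (8.0625 − 2×1.1875)×0.25 = 1.4219 in² (U = 1.0, A_e = A_n). φR_n = 0.75 × 65 × 1.4219 = 69.3 kips.
Block shear: shear path 2×[1.5625+3×4] = 2×13.5625 in, A_gv = 6.7813, A_nv = 2×(13.5625 − 3.5×1.1875)×0.25 = 4.7031 in²; tension across gage: (3.875 − 1×1.1875)×0.25 = 0.67188 in². R_n = min(0.6×65×4.7031, 0.6×50×6.7813) + 1.0×65×0.67188 = min(183.42, 203.44) + 43.672 = 227.09 kips. φR_n = 0.75 × 227.09 = 170.3 kips.
Governing: min(320.4, 204.8, 69.3, 170.3) = 69.3 kips → net-section rupture.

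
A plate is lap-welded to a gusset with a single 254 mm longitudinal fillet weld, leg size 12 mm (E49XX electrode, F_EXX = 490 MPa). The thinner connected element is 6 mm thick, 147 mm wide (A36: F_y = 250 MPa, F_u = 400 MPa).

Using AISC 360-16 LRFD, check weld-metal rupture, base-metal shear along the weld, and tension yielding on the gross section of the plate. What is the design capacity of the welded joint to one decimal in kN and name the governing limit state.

Weld metal: throat = 0.707×12 = 8.484 mm, L = 254 mm. φR_n = 0.75 × 0.6 × 490 × 8.484 × 254 = 475.2 kN.
Base metal shear (6 mm plate): yield φR_n = 1.0×0.6×250×6×254 = 228.6 kN; rupture φR_n = 0.75×0.6×400×6×254 = 274.3 kN; take 228.6 kN (yield).
Tension yield (gross): A_g = 147×6 = 882 mm². φR_n = 0.90 × 250 × 882 = 198.5 kN.
Governing: min(475.2, 228.6, 198.5) = 198.5 kN → gross-section yield.

198.5 kN (gross-section yield governs)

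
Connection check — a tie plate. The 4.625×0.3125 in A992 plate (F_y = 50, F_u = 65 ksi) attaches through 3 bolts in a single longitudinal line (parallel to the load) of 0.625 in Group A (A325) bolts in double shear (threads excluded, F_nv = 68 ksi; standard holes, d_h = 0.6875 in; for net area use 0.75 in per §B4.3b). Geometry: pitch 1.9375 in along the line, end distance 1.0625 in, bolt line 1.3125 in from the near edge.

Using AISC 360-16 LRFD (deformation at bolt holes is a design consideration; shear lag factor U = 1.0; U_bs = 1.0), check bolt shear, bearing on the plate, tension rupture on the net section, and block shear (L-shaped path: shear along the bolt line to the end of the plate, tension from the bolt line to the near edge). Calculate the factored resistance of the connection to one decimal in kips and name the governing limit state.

42.3 kips (block shear governs)

Bolt shear: A_b = π(0.625)²/4 = 0.3068 in². φR_n = 0.75 × 68 × 0.3068 × 3 × 2 = 93.9 kips.
Bearing (0.3125 in plate, F_u = 65 ksi): end bolts L_c = 1.0625 − 0.6875/2 = 0.71875, R_n = min(1.2×0.71875×0.3125×65, 2.4×0.625×0.3125×65) = 17.52 kips/bolt; interior L_c = 1.9375 − 0.6875 = 1.25, R_n = 30.469 kips/bolt. φR_n = 0.75 × (1×17.52 + 2×30.469) = 58.8 kips.
Tension rupture (net): A_n = (4.625 − 1×0.75)×0.3125 = 1.2109 in² (U = 1.0, A_e = A_n). φR_n = 0.75 × 65 × 1.2109 = 59.0 kips.
Block shear: shear path 1×[1.0625+2×1.9375] = 1×4.9375 in, A_gv = 1.543, A_nv = 1×(4.9375 − 2.5×0.75)×0.3125 = 0.95703 in²; tension to near edge: (1.3125 − 0.5×0.75)×0.3125 = 0.29297 in². R_n = min(0.6×65×0.95703, 0.6×50×1.543) + 1.0×65×0.29297 = min(37.324, 46.29) + 19.043 = 56.367 kips. φR_n = 0.75 × 56.367 = 42.3 kips.
Governing: min(93.9, 58.8, 59.0, 42.3) = 42.3 kips → block shear.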